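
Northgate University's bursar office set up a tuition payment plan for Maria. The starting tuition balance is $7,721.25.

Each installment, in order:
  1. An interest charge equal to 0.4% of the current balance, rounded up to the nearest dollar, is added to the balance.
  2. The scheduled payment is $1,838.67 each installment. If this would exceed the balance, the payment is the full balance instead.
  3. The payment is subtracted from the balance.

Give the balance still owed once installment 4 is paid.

$448.57

Installment 1: $7,721.25 +$31.00 interest = $7,752.25; pay $1,838.67 → $5,913.58
Installment 2: $5,913.58 +$24.00 interest = $5,937.58; pay $1,838.67 → $4,098.91
Installment 3: $4,098.91 +$17.00 interest = $4,115.91; pay $1,838.67 → $2,277.24
Installment 4: $2,277.24 +$10.00 interest = $2,287.24; pay $1,838.67 → $448.57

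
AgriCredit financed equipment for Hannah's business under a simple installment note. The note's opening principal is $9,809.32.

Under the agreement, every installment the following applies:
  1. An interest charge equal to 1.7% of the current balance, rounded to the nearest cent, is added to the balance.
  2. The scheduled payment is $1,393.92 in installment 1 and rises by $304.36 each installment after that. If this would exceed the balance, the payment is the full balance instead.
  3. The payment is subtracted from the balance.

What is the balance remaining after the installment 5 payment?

# | Opening | Interest | Payment | End bal
1 | $9,809.32 | $166.76 | $1,393.92 | $8,582.16
2 | $8,582.16 | $145.90 | $1,698.28 | $7,029.78
3 | $7,029.78 | $119.51 | $2,002.64 | $5,146.65
4 | $5,146.65 | $87.49 | $2,307.00 | $2,927.14
5 | $2,927.14 | $49.76 | $2,611.36 | $365.54

$365.54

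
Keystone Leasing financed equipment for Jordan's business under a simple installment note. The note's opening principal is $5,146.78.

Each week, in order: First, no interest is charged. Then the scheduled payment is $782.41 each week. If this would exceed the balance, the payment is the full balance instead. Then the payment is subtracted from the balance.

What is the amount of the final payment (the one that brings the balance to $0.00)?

Week 1: $5,146.78 − $782.41 → $4,364.37
Week 2: $4,364.37 − $782.41 → $3,581.96
Week 3: $3,581.96 − $782.41 → $2,799.55
Week 4: $2,799.55 − $782.41 → $2,017.14
Week 5: $2,017.14 − $782.41 → $1,234.73
Week 6: $1,234.73 − $782.41 → $452.32
Week 7: $452.32 − $452.32 → $0.00

$452.32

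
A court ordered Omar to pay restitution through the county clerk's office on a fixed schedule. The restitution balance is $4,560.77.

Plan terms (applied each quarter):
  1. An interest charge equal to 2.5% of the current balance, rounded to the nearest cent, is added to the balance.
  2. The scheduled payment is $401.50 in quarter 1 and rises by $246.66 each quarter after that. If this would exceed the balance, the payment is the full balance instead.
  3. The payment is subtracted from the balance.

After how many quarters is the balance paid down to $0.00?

Quarter 1: $4,560.77 +$114.02 interest = $4,674.79; pay $401.50 → $4,273.29
Quarter 2: $4,273.29 +$106.83 interest = $4,380.12; pay $648.16 → $3,731.96
Quarter 3: $3,731.96 +$93.30 interest = $3,825.26; pay $894.82 → $2,930.44
Quarter 4: $2,930.44 +$73.26 interest = $3,003.70; pay $1,141.48 → $1,862.22
Quarter 5: $1,862.22 +$46.56 interest = $1,908.78; pay $1,388.14 → $520.64
Quarter 6: $520.64 +$13.02 interest = $533.66; pay $533.66 → $0.00
Balance reaches $0.00 in quarter 6.

6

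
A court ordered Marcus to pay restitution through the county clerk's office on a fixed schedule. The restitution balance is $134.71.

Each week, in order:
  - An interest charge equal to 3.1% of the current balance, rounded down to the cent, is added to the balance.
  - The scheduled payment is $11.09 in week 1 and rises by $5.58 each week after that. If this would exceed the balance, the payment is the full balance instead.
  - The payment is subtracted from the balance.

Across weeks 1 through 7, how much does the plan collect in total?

Week 1: opening $134.71; interest $4.17 → $138.88; payment $11.09; balance $127.79
Week 2: opening $127.79; interest $3.96 → $131.75; payment $16.67; balance $115.08
Week 3: opening $115.08; interest $3.56 → $118.64; payment $22.25; balance $96.39
Week 4: opening $96.39; interest $2.98 → $99.37; payment $27.83; balance $71.54
Week 5: opening $71.54; interest $2.21 → $73.75; payment $33.41; balance $40.34
Week 6: opening $40.34; interest $1.25 → $41.59; payment $38.99; balance $2.60
Week 7: opening $2.60; interest $0.08 → $2.68; payment $2.68; balance $0.00
Total paid: $152.92

$152.92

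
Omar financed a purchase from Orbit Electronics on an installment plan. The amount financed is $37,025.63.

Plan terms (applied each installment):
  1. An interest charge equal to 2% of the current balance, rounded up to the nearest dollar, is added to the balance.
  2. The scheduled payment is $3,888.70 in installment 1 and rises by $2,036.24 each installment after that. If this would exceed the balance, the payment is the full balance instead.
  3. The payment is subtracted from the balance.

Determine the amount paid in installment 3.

Installment 1: opening $37,025.63; interest $741.00 → $37,766.63; payment $3,888.70; balance $33,877.93
Installment 2: opening $33,877.93; interest $678.00 → $34,555.93; payment $5,924.94; balance $28,630.99
Installment 3: opening $28,630.99; interest $573.00 → $29,203.99; payment $7,961.18; balance $21,242.81

$7,961.18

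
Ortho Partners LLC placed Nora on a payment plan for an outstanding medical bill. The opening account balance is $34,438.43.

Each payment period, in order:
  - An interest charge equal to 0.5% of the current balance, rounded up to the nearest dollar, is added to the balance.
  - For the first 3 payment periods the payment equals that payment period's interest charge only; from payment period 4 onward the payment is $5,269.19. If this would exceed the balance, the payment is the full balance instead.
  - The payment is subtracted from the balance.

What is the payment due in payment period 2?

$173.00

Payment period 1: opening $34,438.43; interest $173.00 → $34,611.43; payment $173.00; balance $34,438.43
Payment period 2: opening $34,438.43; interest $173.00 → $34,611.43; payment $173.00; balance $34,438.43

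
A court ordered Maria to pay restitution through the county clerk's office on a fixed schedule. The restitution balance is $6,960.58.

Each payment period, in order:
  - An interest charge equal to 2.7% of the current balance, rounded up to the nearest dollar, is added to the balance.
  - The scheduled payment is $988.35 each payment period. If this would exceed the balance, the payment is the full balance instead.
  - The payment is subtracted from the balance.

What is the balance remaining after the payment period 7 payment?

$886.13

Payment period 1: $6,960.58 +$188.00 interest = $7,148.58; pay $988.35 → $6,160.23
Payment period 2: $6,160.23 +$167.00 interest = $6,327.23; pay $988.35 → $5,338.88
Payment period 3: $5,338.88 +$145.00 interest = $5,483.88; pay $988.35 → $4,495.53
Payment period 4: $4,495.53 +$122.00 interest = $4,617.53; pay $988.35 → $3,629.18
Payment period 5: $3,629.18 +$98.00 interest = $3,727.18; pay $988.35 → $2,738.83
Payment period 6: $2,738.83 +$74.00 interest = $2,812.83; pay $988.35 → $1,824.48
Payment period 7: $1,824.48 +$50.00 interest = $1,874.48; pay $988.35 → $886.13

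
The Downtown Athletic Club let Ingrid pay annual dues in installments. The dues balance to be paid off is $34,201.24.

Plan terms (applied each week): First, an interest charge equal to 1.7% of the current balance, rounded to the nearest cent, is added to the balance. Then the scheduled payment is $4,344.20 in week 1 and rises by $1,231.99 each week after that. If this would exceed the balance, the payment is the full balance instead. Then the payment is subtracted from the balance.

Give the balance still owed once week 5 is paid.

$2,205.58

Week 1: opening $34,201.24; interest $581.42 → $34,782.66; payment $4,344.20; balance $30,438.46
Week 2: opening $30,438.46; interest $517.45 → $30,955.91; payment $5,576.19; balance $25,379.72
Week 3: opening $25,379.72; interest $431.46 → $25,811.18; payment $6,808.18; balance $19,003.00
Week 4: opening $19,003.00; interest $323.05 → $19,326.05; payment $8,040.17; balance $11,285.88
Week 5: opening $11,285.88; interest $191.86 → $11,477.74; payment $9,272.16; balance $2,205.58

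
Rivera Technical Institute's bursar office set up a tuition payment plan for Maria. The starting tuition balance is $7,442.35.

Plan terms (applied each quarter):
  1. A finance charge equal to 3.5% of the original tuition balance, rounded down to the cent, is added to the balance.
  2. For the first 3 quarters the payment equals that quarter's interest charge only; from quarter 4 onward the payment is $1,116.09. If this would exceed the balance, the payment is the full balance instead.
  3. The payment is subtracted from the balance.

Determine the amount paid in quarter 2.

$260.48

Quarter 1: $7,442.35 +$260.48 interest = $7,702.83; pay $260.48 → $7,442.35
Quarter 2: $7,442.35 +$260.48 interest = $7,702.83; pay $260.48 → $7,442.35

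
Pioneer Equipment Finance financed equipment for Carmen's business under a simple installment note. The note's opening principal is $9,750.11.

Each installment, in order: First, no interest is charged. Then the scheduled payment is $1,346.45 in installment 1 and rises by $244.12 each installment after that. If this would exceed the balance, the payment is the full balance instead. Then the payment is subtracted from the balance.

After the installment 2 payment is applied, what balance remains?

Installment 1: $9,750.11 − $1,346.45 → $8,403.66
Installment 2: $8,403.66 − $1,590.57 → $6,813.09

$6,813.09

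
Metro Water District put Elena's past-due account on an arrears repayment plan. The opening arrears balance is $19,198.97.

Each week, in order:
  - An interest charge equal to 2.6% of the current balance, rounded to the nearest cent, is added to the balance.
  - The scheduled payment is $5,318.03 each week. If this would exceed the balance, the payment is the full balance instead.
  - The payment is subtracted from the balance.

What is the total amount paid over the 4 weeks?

$20,430.79

Week 1: opening $19,198.97; interest $499.17 → $19,698.14; payment $5,318.03; balance $14,380.11
Week 2: opening $14,380.11; interest $373.88 → $14,753.99; payment $5,318.03; balance $9,435.96
Week 3: opening $9,435.96; interest $245.33 → $9,681.29; payment $5,318.03; balance $4,363.26
Week 4: opening $4,363.26; interest $113.44 → $4,476.70; payment $4,476.70; balance $0.00
Total paid: $20,430.79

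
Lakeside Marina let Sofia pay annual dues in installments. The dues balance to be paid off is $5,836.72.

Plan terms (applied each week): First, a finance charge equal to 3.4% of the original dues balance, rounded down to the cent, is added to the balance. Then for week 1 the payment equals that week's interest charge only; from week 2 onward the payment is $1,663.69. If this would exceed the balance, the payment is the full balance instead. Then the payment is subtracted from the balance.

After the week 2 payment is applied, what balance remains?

$4,371.47

Week 1: opening $5,836.72; interest $198.44 → $6,035.16; payment $198.44; balance $5,836.72
Week 2: opening $5,836.72; interest $198.44 → $6,035.16; payment $1,663.69; balance $4,371.47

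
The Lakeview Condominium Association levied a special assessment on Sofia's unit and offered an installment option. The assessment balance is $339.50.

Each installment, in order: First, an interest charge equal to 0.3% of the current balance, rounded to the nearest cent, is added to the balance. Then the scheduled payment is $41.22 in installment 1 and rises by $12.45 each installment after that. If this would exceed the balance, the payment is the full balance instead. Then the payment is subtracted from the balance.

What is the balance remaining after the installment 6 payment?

# | Opening | Interest | Payment | End bal
1 | $339.50 | $1.02 | $41.22 | $299.30
2 | $299.30 | $0.90 | $53.67 | $246.53
3 | $246.53 | $0.74 | $66.12 | $181.15
4 | $181.15 | $0.54 | $78.57 | $103.12
5 | $103.12 | $0.31 | $91.02 | $12.41
6 | $12.41 | $0.04 | $12.45 | $0.00

$0.00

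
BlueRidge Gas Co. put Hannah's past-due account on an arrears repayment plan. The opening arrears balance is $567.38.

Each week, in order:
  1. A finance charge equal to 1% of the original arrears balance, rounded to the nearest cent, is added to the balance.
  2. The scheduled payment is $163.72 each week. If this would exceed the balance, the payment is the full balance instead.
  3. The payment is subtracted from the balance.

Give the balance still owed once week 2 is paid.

$251.28

Week 1: opening $567.38; interest $5.67 → $573.05; payment $163.72; balance $409.33
Week 2: opening $409.33; interest $5.67 → $415.00; payment $163.72; balance $251.28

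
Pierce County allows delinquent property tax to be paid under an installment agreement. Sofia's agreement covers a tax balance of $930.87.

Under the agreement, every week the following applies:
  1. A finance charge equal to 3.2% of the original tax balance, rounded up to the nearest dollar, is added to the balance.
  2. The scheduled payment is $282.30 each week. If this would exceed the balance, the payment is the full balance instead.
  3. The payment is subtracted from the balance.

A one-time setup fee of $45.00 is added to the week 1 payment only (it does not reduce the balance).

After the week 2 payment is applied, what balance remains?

$426.27

Week 1: opening $930.87; interest $30.00 → $960.87; payment $282.30 (+ $45.00 fee); balance $678.57
Week 2: opening $678.57; interest $30.00 → $708.57; payment $282.30; balance $426.27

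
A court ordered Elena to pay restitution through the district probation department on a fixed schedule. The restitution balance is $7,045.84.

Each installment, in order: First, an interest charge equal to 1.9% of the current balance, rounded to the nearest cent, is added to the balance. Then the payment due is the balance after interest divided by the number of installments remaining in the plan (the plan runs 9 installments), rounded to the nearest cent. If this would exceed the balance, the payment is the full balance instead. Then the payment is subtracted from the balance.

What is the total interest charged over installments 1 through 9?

$704.43

Installment 1: opening $7,045.84; interest $133.87 → $7,179.71; payment $797.75; balance $6,381.96
Installment 2: opening $6,381.96; interest $121.26 → $6,503.22; payment $812.90; balance $5,690.32
Installment 3: opening $5,690.32; interest $108.12 → $5,798.44; payment $828.35; balance $4,970.09
Installment 4: opening $4,970.09; interest $94.43 → $5,064.52; payment $844.09; balance $4,220.43
Installment 5: opening $4,220.43; interest $80.19 → $4,300.62; payment $860.12; balance $3,440.50
Installment 6: opening $3,440.50; interest $65.37 → $3,505.87; payment $876.47; balance $2,629.40
Installment 7: opening $2,629.40; interest $49.96 → $2,679.36; payment $893.12; balance $1,786.24
Installment 8: opening $1,786.24; interest $33.94 → $1,820.18; payment $910.09; balance $910.09
Installment 9: opening $910.09; interest $17.29 → $927.38; payment $927.38; balance $0.00
Total interest: $133.87 + $121.26 + $108.12 + $94.43 + $80.19 + $65.37 + $49.96 + $33.94 + $17.29 = $704.43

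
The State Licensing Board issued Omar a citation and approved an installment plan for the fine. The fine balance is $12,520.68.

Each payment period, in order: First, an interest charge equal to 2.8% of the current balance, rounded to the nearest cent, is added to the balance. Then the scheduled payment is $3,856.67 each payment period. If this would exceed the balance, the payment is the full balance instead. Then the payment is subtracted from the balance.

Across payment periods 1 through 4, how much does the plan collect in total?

# | Opening | Interest | Payment | End bal
1 | $12,520.68 | $350.58 | $3,856.67 | $9,014.59
2 | $9,014.59 | $252.41 | $3,856.67 | $5,410.33
3 | $5,410.33 | $151.49 | $3,856.67 | $1,705.15
4 | $1,705.15 | $47.74 | $1,752.89 | $0.00
Total paid: $13,322.90

$13,322.90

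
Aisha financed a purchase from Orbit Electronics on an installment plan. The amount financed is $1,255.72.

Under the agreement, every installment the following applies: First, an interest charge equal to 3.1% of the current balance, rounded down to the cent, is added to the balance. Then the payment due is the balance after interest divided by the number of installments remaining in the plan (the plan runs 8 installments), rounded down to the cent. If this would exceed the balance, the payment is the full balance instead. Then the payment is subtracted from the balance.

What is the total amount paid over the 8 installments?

$1,444.13

# | Opening | Interest | Payment | End bal
1 | $1,255.72 | $38.92 | $161.83 | $1,132.81
2 | $1,132.81 | $35.11 | $166.84 | $1,001.08
3 | $1,001.08 | $31.03 | $172.01 | $860.10
4 | $860.10 | $26.66 | $177.35 | $709.41
5 | $709.41 | $21.99 | $182.85 | $548.55
6 | $548.55 | $17.00 | $188.51 | $377.04
7 | $377.04 | $11.68 | $194.36 | $194.36
8 | $194.36 | $6.02 | $200.38 | $0.00
Total paid: $1,444.13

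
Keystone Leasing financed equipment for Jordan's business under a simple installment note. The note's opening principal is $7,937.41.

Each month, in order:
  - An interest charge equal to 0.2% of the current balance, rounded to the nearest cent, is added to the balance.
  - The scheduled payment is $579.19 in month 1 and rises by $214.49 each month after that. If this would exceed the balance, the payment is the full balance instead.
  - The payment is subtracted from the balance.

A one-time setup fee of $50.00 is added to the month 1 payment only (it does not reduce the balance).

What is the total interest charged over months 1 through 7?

$72.34

# | Opening | Interest | Payment | Fee | End bal
1 | $7,937.41 | $15.87 | $579.19 | $50.00 | $7,374.09
2 | $7,374.09 | $14.75 | $793.68 | — | $6,595.16
3 | $6,595.16 | $13.19 | $1,008.17 | — | $5,600.18
4 | $5,600.18 | $11.20 | $1,222.66 | — | $4,388.72
5 | $4,388.72 | $8.78 | $1,437.15 | — | $2,960.35
6 | $2,960.35 | $5.92 | $1,651.64 | — | $1,314.63
7 | $1,314.63 | $2.63 | $1,317.26 | — | $0.00
Total interest: $15.87 + $14.75 + $13.19 + $11.20 + $8.78 + $5.92 + $2.63 = $72.34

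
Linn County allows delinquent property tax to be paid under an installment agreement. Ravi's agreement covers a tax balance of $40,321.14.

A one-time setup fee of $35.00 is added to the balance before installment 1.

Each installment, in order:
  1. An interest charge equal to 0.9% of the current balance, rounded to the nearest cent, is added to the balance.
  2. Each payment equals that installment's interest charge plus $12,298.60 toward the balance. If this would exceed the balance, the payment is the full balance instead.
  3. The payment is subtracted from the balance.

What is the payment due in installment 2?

Installment 1: $40,356.14 +$363.21 interest = $40,719.35; pay $12,661.81 → $28,057.54
Installment 2: $28,057.54 +$252.52 interest = $28,310.06; pay $12,551.12 → $15,758.94

$12,551.12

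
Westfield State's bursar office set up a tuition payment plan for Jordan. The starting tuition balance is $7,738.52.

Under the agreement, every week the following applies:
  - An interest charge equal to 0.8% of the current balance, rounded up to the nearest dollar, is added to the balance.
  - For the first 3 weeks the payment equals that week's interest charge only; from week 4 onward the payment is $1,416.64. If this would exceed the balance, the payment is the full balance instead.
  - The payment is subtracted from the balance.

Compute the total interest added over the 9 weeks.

$397.00

Week 1: opening $7,738.52; interest $62.00 → $7,800.52; payment $62.00; balance $7,738.52
Week 2: opening $7,738.52; interest $62.00 → $7,800.52; payment $62.00; balance $7,738.52
Week 3: opening $7,738.52; interest $62.00 → $7,800.52; payment $62.00; balance $7,738.52
Week 4: opening $7,738.52; interest $62.00 → $7,800.52; payment $1,416.64; balance $6,383.88
Week 5: opening $6,383.88; interest $52.00 → $6,435.88; payment $1,416.64; balance $5,019.24
Week 6: opening $5,019.24; interest $41.00 → $5,060.24; payment $1,416.64; balance $3,643.60
Week 7: opening $3,643.60; interest $30.00 → $3,673.60; payment $1,416.64; balance $2,256.96
Week 8: opening $2,256.96; interest $19.00 → $2,275.96; payment $1,416.64; balance $859.32
Week 9: opening $859.32; interest $7.00 → $866.32; payment $866.32; balance $0.00
Total interest: $62.00 + $62.00 + $62.00 + $62.00 + $52.00 + $41.00 + $30.00 + $19.00 + $7.00 = $397.00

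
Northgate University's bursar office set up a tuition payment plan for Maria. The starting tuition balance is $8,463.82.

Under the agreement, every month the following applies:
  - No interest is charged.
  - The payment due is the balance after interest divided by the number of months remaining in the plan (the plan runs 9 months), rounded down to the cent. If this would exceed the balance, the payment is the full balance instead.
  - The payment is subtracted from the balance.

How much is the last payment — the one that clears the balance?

$940.43

Month 1: $8,463.82 − $940.42 → $7,523.40
Month 2: $7,523.40 − $940.42 → $6,582.98
Month 3: $6,582.98 − $940.42 → $5,642.56
Month 4: $5,642.56 − $940.42 → $4,702.14
Month 5: $4,702.14 − $940.42 → $3,761.72
Month 6: $3,761.72 − $940.43 → $2,821.29
Month 7: $2,821.29 − $940.43 → $1,880.86
Month 8: $1,880.86 − $940.43 → $940.43
Month 9: $940.43 − $940.43 → $0.00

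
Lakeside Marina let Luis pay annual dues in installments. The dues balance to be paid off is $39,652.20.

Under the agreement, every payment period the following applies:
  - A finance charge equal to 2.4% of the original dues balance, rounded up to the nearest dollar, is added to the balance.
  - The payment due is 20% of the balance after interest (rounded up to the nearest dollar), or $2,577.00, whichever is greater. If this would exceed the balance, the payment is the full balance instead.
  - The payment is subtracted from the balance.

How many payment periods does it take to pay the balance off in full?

# | Opening | Interest | Payment | End bal
1 | $39,652.20 | $952.00 | $8,121.00 | $32,483.20
2 | $32,483.20 | $952.00 | $6,688.00 | $26,747.20
3 | $26,747.20 | $952.00 | $5,540.00 | $22,159.20
4 | $22,159.20 | $952.00 | $4,623.00 | $18,488.20
5 | $18,488.20 | $952.00 | $3,889.00 | $15,551.20
6 | $15,551.20 | $952.00 | $3,301.00 | $13,202.20
7 | $13,202.20 | $952.00 | $2,831.00 | $11,323.20
8 | $11,323.20 | $952.00 | $2,577.00 | $9,698.20
9 | $9,698.20 | $952.00 | $2,577.00 | $8,073.20
10 | $8,073.20 | $952.00 | $2,577.00 | $6,448.20
11 | $6,448.20 | $952.00 | $2,577.00 | $4,823.20
12 | $4,823.20 | $952.00 | $2,577.00 | $3,198.20
13 | $3,198.20 | $952.00 | $2,577.00 | $1,573.20
14 | $1,573.20 | $952.00 | $2,525.20 | $0.00
Balance reaches $0.00 in payment period 14.

14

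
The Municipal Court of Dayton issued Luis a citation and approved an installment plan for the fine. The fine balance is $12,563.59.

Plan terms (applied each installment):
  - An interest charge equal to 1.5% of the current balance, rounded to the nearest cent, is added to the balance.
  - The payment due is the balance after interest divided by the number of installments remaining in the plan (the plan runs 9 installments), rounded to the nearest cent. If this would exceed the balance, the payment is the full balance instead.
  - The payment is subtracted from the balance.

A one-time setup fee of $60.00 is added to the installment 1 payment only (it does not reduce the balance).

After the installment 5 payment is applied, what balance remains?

Installment 1: opening $12,563.59; interest $188.45 → $12,752.04; payment $1,416.89 (+ $60.00 fee); balance $11,335.15
Installment 2: opening $11,335.15; interest $170.03 → $11,505.18; payment $1,438.15; balance $10,067.03
Installment 3: opening $10,067.03; interest $151.01 → $10,218.04; payment $1,459.72; balance $8,758.32
Installment 4: opening $8,758.32; interest $131.37 → $8,889.69; payment $1,481.62; balance $7,408.07
Installment 5: opening $7,408.07; interest $111.12 → $7,519.19; payment $1,503.84; balance $6,015.35

$6,015.35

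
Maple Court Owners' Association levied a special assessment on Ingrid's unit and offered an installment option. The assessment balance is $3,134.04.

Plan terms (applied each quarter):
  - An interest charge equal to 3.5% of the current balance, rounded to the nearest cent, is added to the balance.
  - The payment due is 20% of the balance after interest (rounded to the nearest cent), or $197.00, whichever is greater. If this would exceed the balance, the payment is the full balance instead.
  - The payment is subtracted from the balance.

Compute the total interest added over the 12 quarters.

Quarter 1: $3,134.04 +$109.69 interest = $3,243.73; pay $648.75 → $2,594.98
Quarter 2: $2,594.98 +$90.82 interest = $2,685.80; pay $537.16 → $2,148.64
Quarter 3: $2,148.64 +$75.20 interest = $2,223.84; pay $444.77 → $1,779.07
Quarter 4: $1,779.07 +$62.27 interest = $1,841.34; pay $368.27 → $1,473.07
Quarter 5: $1,473.07 +$51.56 interest = $1,524.63; pay $304.93 → $1,219.70
Quarter 6: $1,219.70 +$42.69 interest = $1,262.39; pay $252.48 → $1,009.91
Quarter 7: $1,009.91 +$35.35 interest = $1,045.26; pay $209.05 → $836.21
Quarter 8: $836.21 +$29.27 interest = $865.48; pay $197.00 → $668.48
Quarter 9: $668.48 +$23.40 interest = $691.88; pay $197.00 → $494.88
Quarter 10: $494.88 +$17.32 interest = $512.20; pay $197.00 → $315.20
Quarter 11: $315.20 +$11.03 interest = $326.23; pay $197.00 → $129.23
Quarter 12: $129.23 +$4.52 interest = $133.75; pay $133.75 → $0.00
Total interest: $109.69 + $90.82 + $75.20 + $62.27 + $51.56 + $42.69 + $35.35 + $29.27 + $23.40 + $17.32 + $11.03 + $4.52 = $553.12

$553.12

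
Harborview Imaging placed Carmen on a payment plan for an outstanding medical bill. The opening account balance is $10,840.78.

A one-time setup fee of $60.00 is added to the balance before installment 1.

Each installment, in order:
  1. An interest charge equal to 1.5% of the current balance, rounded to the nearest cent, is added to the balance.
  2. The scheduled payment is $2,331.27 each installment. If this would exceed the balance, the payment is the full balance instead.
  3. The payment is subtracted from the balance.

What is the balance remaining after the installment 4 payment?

$2,032.69

Installment 1: opening $10,900.78; interest $163.51 → $11,064.29; payment $2,331.27; balance $8,733.02
Installment 2: opening $8,733.02; interest $131.00 → $8,864.02; payment $2,331.27; balance $6,532.75
Installment 3: opening $6,532.75; interest $97.99 → $6,630.74; payment $2,331.27; balance $4,299.47
Installment 4: opening $4,299.47; interest $64.49 → $4,363.96; payment $2,331.27; balance $2,032.69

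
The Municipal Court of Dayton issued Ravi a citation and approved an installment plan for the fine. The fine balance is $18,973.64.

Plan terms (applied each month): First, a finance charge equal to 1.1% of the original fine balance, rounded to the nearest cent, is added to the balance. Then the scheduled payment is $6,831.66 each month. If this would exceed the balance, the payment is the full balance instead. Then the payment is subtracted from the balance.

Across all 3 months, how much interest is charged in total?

Month 1: $18,973.64 +$208.71 interest = $19,182.35; pay $6,831.66 → $12,350.69
Month 2: $12,350.69 +$208.71 interest = $12,559.40; pay $6,831.66 → $5,727.74
Month 3: $5,727.74 +$208.71 interest = $5,936.45; pay $5,936.45 → $0.00
Total interest: $208.71 + $208.71 + $208.71 = $626.13

$626.13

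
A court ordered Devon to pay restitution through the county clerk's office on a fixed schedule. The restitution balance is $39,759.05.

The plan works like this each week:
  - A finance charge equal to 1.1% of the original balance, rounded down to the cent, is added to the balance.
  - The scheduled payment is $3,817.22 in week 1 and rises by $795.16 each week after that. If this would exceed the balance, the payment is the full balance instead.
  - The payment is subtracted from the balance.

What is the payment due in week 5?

Week 1: opening $39,759.05; interest $437.34 → $40,196.39; payment $3,817.22; balance $36,379.17
Week 2: opening $36,379.17; interest $437.34 → $36,816.51; payment $4,612.38; balance $32,204.13
Week 3: opening $32,204.13; interest $437.34 → $32,641.47; payment $5,407.54; balance $27,233.93
Week 4: opening $27,233.93; interest $437.34 → $27,671.27; payment $6,202.70; balance $21,468.57
Week 5: opening $21,468.57; interest $437.34 → $21,905.91; payment $6,997.86; balance $14,908.05

$6,997.86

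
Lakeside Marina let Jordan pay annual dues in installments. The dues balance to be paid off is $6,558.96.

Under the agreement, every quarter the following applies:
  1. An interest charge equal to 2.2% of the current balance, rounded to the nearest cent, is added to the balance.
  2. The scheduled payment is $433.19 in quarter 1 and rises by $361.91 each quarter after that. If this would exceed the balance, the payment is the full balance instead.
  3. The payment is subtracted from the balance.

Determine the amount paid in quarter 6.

Quarter 1: $6,558.96 +$144.30 interest = $6,703.26; pay $433.19 → $6,270.07
Quarter 2: $6,270.07 +$137.94 interest = $6,408.01; pay $795.10 → $5,612.91
Quarter 3: $5,612.91 +$123.48 interest = $5,736.39; pay $1,157.01 → $4,579.38
Quarter 4: $4,579.38 +$100.75 interest = $4,680.13; pay $1,518.92 → $3,161.21
Quarter 5: $3,161.21 +$69.55 interest = $3,230.76; pay $1,880.83 → $1,349.93
Quarter 6: $1,349.93 +$29.70 interest = $1,379.63; pay $1,379.63 → $0.00

$1,379.63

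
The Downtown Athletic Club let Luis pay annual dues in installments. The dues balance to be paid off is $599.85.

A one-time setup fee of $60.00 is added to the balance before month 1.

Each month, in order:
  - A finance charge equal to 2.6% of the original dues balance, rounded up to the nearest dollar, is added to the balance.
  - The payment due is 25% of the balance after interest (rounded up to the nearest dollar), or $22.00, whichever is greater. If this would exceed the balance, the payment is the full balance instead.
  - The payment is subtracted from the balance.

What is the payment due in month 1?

$169.00

Month 1: opening $659.85; interest $16.00 → $675.85; payment $169.00; balance $506.85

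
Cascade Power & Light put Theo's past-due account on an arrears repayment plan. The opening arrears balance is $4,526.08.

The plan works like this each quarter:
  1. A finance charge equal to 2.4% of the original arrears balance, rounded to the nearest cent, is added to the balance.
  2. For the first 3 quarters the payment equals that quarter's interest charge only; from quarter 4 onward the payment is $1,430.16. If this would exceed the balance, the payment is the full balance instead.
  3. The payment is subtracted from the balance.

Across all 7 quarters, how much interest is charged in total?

$760.41

# | Opening | Interest | Payment | End bal
1 | $4,526.08 | $108.63 | $108.63 | $4,526.08
2 | $4,526.08 | $108.63 | $108.63 | $4,526.08
3 | $4,526.08 | $108.63 | $108.63 | $4,526.08
4 | $4,526.08 | $108.63 | $1,430.16 | $3,204.55
5 | $3,204.55 | $108.63 | $1,430.16 | $1,883.02
6 | $1,883.02 | $108.63 | $1,430.16 | $561.49
7 | $561.49 | $108.63 | $670.12 | $0.00
Total interest: $108.63 + $108.63 + $108.63 + $108.63 + $108.63 + $108.63 + $108.63 = $760.41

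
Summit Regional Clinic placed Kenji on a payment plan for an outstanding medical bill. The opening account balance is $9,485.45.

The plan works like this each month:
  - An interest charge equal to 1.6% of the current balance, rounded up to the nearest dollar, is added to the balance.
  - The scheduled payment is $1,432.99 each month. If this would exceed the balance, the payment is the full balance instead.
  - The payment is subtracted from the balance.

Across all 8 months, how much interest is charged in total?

Month 1: $9,485.45 +$152.00 interest = $9,637.45; pay $1,432.99 → $8,204.46
Month 2: $8,204.46 +$132.00 interest = $8,336.46; pay $1,432.99 → $6,903.47
Month 3: $6,903.47 +$111.00 interest = $7,014.47; pay $1,432.99 → $5,581.48
Month 4: $5,581.48 +$90.00 interest = $5,671.48; pay $1,432.99 → $4,238.49
Month 5: $4,238.49 +$68.00 interest = $4,306.49; pay $1,432.99 → $2,873.50
Month 6: $2,873.50 +$46.00 interest = $2,919.50; pay $1,432.99 → $1,486.51
Month 7: $1,486.51 +$24.00 interest = $1,510.51; pay $1,432.99 → $77.52
Month 8: $77.52 +$2.00 interest = $79.52; pay $79.52 → $0.00
Total interest: $152.00 + $132.00 + $111.00 + $90.00 + $68.00 + $46.00 + $24.00 + $2.00 = $625.00

$625.00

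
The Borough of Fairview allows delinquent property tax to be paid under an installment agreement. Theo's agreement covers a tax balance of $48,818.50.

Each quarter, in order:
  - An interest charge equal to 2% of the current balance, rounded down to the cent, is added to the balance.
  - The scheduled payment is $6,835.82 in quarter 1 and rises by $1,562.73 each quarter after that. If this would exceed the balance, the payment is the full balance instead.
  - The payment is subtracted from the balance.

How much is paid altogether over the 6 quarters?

$52,236.74

# | Opening | Interest | Payment | End bal
1 | $48,818.50 | $976.37 | $6,835.82 | $42,959.05
2 | $42,959.05 | $859.18 | $8,398.55 | $35,419.68
3 | $35,419.68 | $708.39 | $9,961.28 | $26,166.79
4 | $26,166.79 | $523.33 | $11,524.01 | $15,166.11
5 | $15,166.11 | $303.32 | $13,086.74 | $2,382.69
6 | $2,382.69 | $47.65 | $2,430.34 | $0.00
Total paid: $52,236.74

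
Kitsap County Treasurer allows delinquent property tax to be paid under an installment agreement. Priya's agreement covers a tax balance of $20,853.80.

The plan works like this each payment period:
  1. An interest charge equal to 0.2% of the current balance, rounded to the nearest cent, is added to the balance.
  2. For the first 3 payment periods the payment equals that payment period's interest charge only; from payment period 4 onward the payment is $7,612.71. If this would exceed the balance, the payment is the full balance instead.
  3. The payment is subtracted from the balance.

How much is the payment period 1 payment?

Payment period 1: $20,853.80 +$41.71 interest = $20,895.51; pay $41.71 → $20,853.80

$41.71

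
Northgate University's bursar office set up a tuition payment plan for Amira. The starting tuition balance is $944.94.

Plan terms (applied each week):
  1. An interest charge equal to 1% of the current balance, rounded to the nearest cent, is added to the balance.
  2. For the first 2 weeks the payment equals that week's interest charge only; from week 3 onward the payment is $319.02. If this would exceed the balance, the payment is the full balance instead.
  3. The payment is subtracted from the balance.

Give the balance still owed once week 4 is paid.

Week 1: opening $944.94; interest $9.45 → $954.39; payment $9.45; balance $944.94
Week 2: opening $944.94; interest $9.45 → $954.39; payment $9.45; balance $944.94
Week 3: opening $944.94; interest $9.45 → $954.39; payment $319.02; balance $635.37
Week 4: opening $635.37; interest $6.35 → $641.72; payment $319.02; balance $322.70

$322.70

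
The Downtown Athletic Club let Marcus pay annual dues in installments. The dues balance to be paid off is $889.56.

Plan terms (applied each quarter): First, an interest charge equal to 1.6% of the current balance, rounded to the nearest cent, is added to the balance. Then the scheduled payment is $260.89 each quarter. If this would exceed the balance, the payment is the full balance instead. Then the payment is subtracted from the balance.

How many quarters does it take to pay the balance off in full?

# | Opening | Interest | Payment | End bal
1 | $889.56 | $14.23 | $260.89 | $642.90
2 | $642.90 | $10.29 | $260.89 | $392.30
3 | $392.30 | $6.28 | $260.89 | $137.69
4 | $137.69 | $2.20 | $139.89 | $0.00
Balance reaches $0.00 in quarter 4.

4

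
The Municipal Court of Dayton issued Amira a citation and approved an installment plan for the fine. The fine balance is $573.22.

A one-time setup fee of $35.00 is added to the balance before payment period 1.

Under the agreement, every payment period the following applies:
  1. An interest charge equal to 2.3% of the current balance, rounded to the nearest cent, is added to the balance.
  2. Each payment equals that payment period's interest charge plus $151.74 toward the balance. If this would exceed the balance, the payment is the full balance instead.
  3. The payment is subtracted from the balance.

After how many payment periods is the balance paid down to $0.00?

5

Payment period 1: opening $608.22; interest $13.99 → $622.21; payment $165.73; balance $456.48
Payment period 2: opening $456.48; interest $10.50 → $466.98; payment $162.24; balance $304.74
Payment period 3: opening $304.74; interest $7.01 → $311.75; payment $158.75; balance $153.00
Payment period 4: opening $153.00; interest $3.52 → $156.52; payment $155.26; balance $1.26
Payment period 5: opening $1.26; interest $0.03 → $1.29; payment $1.29; balance $0.00
Balance reaches $0.00 in payment period 5.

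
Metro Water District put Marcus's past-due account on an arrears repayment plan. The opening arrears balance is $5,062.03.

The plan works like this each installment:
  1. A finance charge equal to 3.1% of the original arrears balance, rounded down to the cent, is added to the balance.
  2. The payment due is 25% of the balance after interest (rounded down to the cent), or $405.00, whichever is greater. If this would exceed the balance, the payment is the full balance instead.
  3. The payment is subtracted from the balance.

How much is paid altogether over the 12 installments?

Installment 1: $5,062.03 +$156.92 interest = $5,218.95; pay $1,304.73 → $3,914.22
Installment 2: $3,914.22 +$156.92 interest = $4,071.14; pay $1,017.78 → $3,053.36
Installment 3: $3,053.36 +$156.92 interest = $3,210.28; pay $802.57 → $2,407.71
Installment 4: $2,407.71 +$156.92 interest = $2,564.63; pay $641.15 → $1,923.48
Installment 5: $1,923.48 +$156.92 interest = $2,080.40; pay $520.10 → $1,560.30
Installment 6: $1,560.30 +$156.92 interest = $1,717.22; pay $429.30 → $1,287.92
Installment 7: $1,287.92 +$156.92 interest = $1,444.84; pay $405.00 → $1,039.84
Installment 8: $1,039.84 +$156.92 interest = $1,196.76; pay $405.00 → $791.76
Installment 9: $791.76 +$156.92 interest = $948.68; pay $405.00 → $543.68
Installment 10: $543.68 +$156.92 interest = $700.60; pay $405.00 → $295.60
Installment 11: $295.60 +$156.92 interest = $452.52; pay $405.00 → $47.52
Installment 12: $47.52 +$156.92 interest = $204.44; pay $204.44 → $0.00
Total paid: $6,945.07

$6,945.07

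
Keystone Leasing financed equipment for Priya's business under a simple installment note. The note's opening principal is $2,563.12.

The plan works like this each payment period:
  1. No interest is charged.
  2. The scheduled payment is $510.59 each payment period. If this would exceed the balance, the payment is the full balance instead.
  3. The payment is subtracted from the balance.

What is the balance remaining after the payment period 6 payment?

Payment period 1: $2,563.12 − $510.59 → $2,052.53
Payment period 2: $2,052.53 − $510.59 → $1,541.94
Payment period 3: $1,541.94 − $510.59 → $1,031.35
Payment period 4: $1,031.35 − $510.59 → $520.76
Payment period 5: $520.76 − $510.59 → $10.17
Payment period 6: $10.17 − $10.17 → $0.00

$0.00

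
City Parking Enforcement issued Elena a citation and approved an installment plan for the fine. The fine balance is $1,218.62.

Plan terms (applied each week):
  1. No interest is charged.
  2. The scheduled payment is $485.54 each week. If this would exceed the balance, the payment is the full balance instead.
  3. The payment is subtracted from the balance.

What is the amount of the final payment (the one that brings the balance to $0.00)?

Week 1: $1,218.62 − $485.54 → $733.08
Week 2: $733.08 − $485.54 → $247.54
Week 3: $247.54 − $247.54 → $0.00

$247.54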